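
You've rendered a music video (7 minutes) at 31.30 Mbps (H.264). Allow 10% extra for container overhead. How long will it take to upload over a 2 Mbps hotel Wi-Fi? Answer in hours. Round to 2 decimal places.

2.01 hours

7 min = 420 s
File: 31.300 Mbps × 420 s = 13146.0 Mb.
With 10% container overhead: ×1.10. → 14460.6 Mb.
At 2 Mbps: 14460.6 / 2 = 7230.3 s ≈ 2.01 hours.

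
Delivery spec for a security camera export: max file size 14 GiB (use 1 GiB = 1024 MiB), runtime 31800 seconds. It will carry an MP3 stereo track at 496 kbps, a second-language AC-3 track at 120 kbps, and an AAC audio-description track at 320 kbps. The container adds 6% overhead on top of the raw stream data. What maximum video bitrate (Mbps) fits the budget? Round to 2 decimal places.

2.63 Mbps

Budget: 14 GiB = 120259.1 Mb.
Stream payload after overhead: 120259.1 / 1.06 = 113452.0 Mb.
Total bitrate budget: 113452.0 Mb / 31800 s = 3.568 Mbps.
Audio total: 496 + 120 + 320 = 936 kbps = 0.936 Mbps.
Video: 3.568 − 0.936 = 2.632 Mbps.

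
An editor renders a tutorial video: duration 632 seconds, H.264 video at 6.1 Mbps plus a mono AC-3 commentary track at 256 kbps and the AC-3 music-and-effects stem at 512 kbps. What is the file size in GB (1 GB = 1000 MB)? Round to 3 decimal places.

0.543 GB

Audio total: 256 + 512 = 768 kbps = 0.768 Mbps.
Total bitrate: 6.1 + 0.768 = 6.868 Mbps.
Stream data: 6.868 Mbps × 632 s = 4340.6 Mb.
4,341 Mb ÷ 8 = 542.6 MB → 0.5426 GB.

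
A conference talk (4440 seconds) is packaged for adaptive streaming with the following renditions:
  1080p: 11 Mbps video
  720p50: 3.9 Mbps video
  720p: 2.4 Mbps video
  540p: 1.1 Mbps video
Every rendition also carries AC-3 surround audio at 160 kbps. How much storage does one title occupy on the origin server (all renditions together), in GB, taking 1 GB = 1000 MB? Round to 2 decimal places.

10.57 GB

Audio: 160 kbps = 0.160 Mbps.
Sum of rendition bitrates: (11+0.160) + (3.9+0.160) + (2.4+0.160) + (1.1+0.160) = 19.040 Mbps.
× 4440 s = 84,538 Mb = 10,567 MB = 10.57 GB.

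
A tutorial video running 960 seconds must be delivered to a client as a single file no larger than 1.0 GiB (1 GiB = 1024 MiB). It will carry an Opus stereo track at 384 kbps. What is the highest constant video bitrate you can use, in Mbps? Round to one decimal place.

8.6 Mbps

Budget: 1.0 GiB = 8589.9 Mb.
Total bitrate budget: 8589.9 Mb / 960 s = 8.948 Mbps.
Audio: 384 kbps = 0.384 Mbps.
Video: 8.948 − 0.384 = 8.564 Mbps.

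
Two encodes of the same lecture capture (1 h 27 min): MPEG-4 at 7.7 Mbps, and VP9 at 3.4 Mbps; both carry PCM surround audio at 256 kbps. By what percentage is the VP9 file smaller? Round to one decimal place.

1 h 27 min = 87 min = 5220 s
Audio: 256 kbps = 0.256 Mbps.
MPEG-4: 7.956 Mbps × 5220 s = 41530.3 Mb = 5.191 GB.
VP9: 3.656 Mbps × 5220 s = 19084.3 Mb = 2.386 GB.
Reduction: (1 − 2.386/5.191) × 100 = 54.05%.

54.0%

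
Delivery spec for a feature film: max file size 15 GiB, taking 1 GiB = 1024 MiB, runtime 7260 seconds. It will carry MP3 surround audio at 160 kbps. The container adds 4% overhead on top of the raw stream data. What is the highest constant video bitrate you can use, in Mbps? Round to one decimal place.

16.9 Mbps

Budget: 15 GiB = 128849.0 Mb.
Stream payload after overhead: 128849.0 / 1.04 = 123893.3 Mb.
Total bitrate budget: 123893.3 Mb / 7260 s = 17.065 Mbps.
Audio: 160 kbps = 0.160 Mbps.
Video: 17.065 − 0.160 = 16.905 Mbps.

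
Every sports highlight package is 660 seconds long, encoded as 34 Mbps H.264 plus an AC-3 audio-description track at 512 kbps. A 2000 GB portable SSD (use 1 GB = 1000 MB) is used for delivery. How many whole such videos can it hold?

702

Audio: 512 kbps = 0.512 Mbps.
Total bitrate: 34.512 Mbps.
Per item: 34.512 Mbps × 660 s = 22,778 Mb = 2,847 MB.
Capacity: 2000 GB = 16,000,000 Mb; 702.43 items → 702 complete.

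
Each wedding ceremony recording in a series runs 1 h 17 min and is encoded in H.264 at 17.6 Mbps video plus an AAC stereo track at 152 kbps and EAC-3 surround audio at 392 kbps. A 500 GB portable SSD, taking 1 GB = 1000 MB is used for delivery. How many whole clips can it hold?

1 h 17 min = 77 min = 4620 s
Audio total: 152 + 392 = 544 kbps = 0.544 Mbps.
Total bitrate: 18.144 Mbps.
Per item: 18.144 Mbps × 4620 s = 83,825 Mb = 10,478 MB.
Capacity: 500 GB = 4,000,000 Mb; 47.72 items → 47 complete.

47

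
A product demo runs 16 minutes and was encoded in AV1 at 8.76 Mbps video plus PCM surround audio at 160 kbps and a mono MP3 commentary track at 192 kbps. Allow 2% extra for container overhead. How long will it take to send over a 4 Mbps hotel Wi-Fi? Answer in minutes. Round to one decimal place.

37.2 minutes

16 min = 960 s
Audio total: 160 + 192 = 352 kbps = 0.352 Mbps.
Total bitrate: 9.112 Mbps.
File: 9.112 Mbps × 960 s = 8747.5 Mb.
With 2% container overhead: ×1.02. → 8922.5 Mb.
At 4 Mbps: 8922.5 / 4 = 2230.6 s ≈ 37.2 minutes.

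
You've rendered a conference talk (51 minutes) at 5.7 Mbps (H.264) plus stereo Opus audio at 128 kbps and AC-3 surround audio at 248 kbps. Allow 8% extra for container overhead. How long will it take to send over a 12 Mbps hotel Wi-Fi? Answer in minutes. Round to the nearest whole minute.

28 minutes

51 min = 3060 s
Audio total: 128 + 248 = 376 kbps = 0.376 Mbps.
Total bitrate: 6.076 Mbps.
File: 6.076 Mbps × 3060 s = 18592.6 Mb.
With 8% container overhead: ×1.08. → 20080.0 Mb.
At 12 Mbps: 20080.0 / 12 = 1673.3 s ≈ 27.9 minutes.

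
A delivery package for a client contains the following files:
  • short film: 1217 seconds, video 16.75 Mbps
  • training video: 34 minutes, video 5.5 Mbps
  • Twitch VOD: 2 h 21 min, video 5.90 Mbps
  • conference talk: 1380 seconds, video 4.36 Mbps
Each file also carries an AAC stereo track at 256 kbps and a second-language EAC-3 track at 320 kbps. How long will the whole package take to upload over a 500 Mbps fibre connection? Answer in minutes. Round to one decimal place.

Audio total: 256 + 320 = 576 kbps = 0.576 Mbps.
short film: 17.326 Mbps × 1217 s = 21085.7 Mb
training video: 6.076 Mbps × 2040 s = 12395.0 Mb
Twitch VOD: 6.476 Mbps × 8460 s = 54787.0 Mb
conference talk: 4.936 Mbps × 1380 s = 6811.7 Mb
Total: 95079.4 Mb = 11884.9 MB.
At 500 Mbps: 95079.4 / 500 = 190 s ≈ 3.17 minutes.

3.2 minutes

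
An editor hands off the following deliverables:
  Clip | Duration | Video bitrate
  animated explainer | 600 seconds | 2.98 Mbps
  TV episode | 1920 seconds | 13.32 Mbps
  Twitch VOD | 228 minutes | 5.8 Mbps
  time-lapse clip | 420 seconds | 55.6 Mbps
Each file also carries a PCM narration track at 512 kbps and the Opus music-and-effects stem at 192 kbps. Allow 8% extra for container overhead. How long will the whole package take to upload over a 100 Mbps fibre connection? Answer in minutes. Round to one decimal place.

25.5 minutes

Audio total: 512 + 192 = 704 kbps = 0.704 Mbps.
animated explainer: 3.684 Mbps × 600 s × 1.08 = 2387.2 Mb
TV episode: 14.024 Mbps × 1920 s × 1.08 = 29080.2 Mb
Twitch VOD: 6.504 Mbps × 13680 s × 1.08 = 96092.7 Mb
time-lapse clip: 56.304 Mbps × 420 s × 1.08 = 25539.5 Mb
Total: 153099.6 Mb = 19137.4 MB.
At 100 Mbps: 153099.6 / 100 = 1531 s ≈ 25.5 minutes.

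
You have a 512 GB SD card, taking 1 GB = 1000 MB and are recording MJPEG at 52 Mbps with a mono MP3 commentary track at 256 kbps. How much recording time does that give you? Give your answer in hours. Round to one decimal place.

Audio: 256 kbps = 0.256 Mbps.
Total bitrate: 52 + 0.256 = 52.256 Mbps.
Capacity: 512 GB = 4,096,000 Mb.
Recording time: 4,096,000 / 52.256 = 78,383 s ≈ 21.8 hours.

21.8 hours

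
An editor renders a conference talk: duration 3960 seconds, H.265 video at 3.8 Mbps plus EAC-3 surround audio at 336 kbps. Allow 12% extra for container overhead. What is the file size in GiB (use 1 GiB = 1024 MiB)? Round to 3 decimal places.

2.136 GiB

Audio: 336 kbps = 0.336 Mbps.
Total bitrate: 3.8 + 0.336 = 4.136 Mbps.
Stream data: 4.136 Mbps × 3960 s = 16378.6 Mb.
With 12% container overhead: ×1.12.
18,344 Mb = 2,292,998,400 bytes ÷ 1,073,741,824 = 2.136 GiB.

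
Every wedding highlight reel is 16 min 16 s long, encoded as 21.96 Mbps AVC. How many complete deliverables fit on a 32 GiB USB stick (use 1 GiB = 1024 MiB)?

12

16 min 16 s = 976 s
Per item: 21.960 Mbps × 976 s = 21,433 Mb = 2,679 MB.
Capacity: 32 GiB = 274,878 Mb; 12.83 items → 12 complete.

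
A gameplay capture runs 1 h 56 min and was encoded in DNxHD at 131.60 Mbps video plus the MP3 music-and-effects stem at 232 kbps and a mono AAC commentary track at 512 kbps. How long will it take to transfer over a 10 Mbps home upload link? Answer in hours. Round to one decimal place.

25.6 hours

1 h 56 min = 116 min = 6960 s
Audio total: 232 + 512 = 744 kbps = 0.744 Mbps.
Total bitrate: 132.344 Mbps.
File: 132.344 Mbps × 6960 s = 921114.2 Mb.
At 10 Mbps: 921114.2 / 10 = 92111.4 s ≈ 25.6 hours.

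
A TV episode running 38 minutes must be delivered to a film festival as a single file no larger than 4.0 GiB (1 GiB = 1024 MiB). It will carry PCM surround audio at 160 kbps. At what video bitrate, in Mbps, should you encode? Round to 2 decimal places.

Budget: 4.0 GiB = 34359.7 Mb.
38 min = 2280 s
Total bitrate budget: 34359.7 Mb / 2280 s = 15.070 Mbps.
Audio: 160 kbps = 0.160 Mbps.
Video: 15.070 − 0.160 = 14.910 Mbps.

14.91 Mbps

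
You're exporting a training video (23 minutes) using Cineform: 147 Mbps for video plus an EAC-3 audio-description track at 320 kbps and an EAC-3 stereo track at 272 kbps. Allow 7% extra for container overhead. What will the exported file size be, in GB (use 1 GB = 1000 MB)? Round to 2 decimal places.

27.24 GB

23 min = 1380 s
Audio total: 320 + 272 = 592 kbps = 0.592 Mbps.
Total bitrate: 147 + 0.592 = 147.592 Mbps.
Stream data: 147.592 Mbps × 1380 s = 203677.0 Mb.
With 7% container overhead: ×1.07.
217,934 Mb ÷ 8 = 27,242 MB → 27.24 GB.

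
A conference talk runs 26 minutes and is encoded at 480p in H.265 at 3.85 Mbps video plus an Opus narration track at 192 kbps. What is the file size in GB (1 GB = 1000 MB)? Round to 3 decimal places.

0.788 GB

26 min = 1560 s
Audio: 192 kbps = 0.192 Mbps.
Total bitrate: 3.85 + 0.192 = 4.042 Mbps.
Stream data: 4.042 Mbps × 1560 s = 6305.5 Mb.
6,306 Mb ÷ 8 = 788.2 MB → 0.7882 GB.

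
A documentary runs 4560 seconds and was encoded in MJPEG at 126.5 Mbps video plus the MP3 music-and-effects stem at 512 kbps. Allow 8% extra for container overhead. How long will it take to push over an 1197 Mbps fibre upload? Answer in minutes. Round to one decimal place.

Audio: 512 kbps = 0.512 Mbps.
Total bitrate: 127.012 Mbps.
File: 127.012 Mbps × 4560 s = 579174.7 Mb.
With 8% container overhead: ×1.08. → 625508.7 Mb.
At 1197 Mbps: 625508.7 / 1197 = 522.6 s ≈ 8.71 minutes.

8.7 minutes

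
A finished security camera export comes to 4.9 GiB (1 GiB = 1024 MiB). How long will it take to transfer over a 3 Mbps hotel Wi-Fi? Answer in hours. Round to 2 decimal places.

File: 4.9 GiB = 42090.7 Mb.
At 3 Mbps: 42090.7 / 3 = 14030.2 s ≈ 3.9 hours.

3.90 hours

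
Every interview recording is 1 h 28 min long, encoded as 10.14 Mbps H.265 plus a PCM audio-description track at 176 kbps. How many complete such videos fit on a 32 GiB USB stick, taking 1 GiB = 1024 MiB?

1 h 28 min = 88 min = 5280 s
Audio: 176 kbps = 0.176 Mbps.
Total bitrate: 10.316 Mbps.
Per item: 10.316 Mbps × 5280 s = 54,468 Mb = 6,809 MB.
Capacity: 32 GiB = 274,878 Mb; 5.05 items → 5 complete.

5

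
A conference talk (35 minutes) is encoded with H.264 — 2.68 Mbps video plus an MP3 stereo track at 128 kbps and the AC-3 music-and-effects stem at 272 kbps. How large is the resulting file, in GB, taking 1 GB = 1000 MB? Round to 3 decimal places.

35 min = 2100 s
Audio total: 128 + 272 = 400 kbps = 0.400 Mbps.
Total bitrate: 2.68 + 0.400 = 3.080 Mbps.
Stream data: 3.080 Mbps × 2100 s = 6468.0 Mb.
6,468 Mb ÷ 8 = 808.5 MB → 0.8085 GB.

0.809 GB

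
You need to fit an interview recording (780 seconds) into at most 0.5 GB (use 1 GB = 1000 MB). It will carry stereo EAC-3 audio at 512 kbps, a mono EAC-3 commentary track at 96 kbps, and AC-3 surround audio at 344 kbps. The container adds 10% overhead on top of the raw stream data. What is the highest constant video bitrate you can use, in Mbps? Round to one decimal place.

3.7 Mbps

Budget: 0.5 GB = 4000.0 Mb.
Stream payload after overhead: 4000.0 / 1.10 = 3636.4 Mb.
Total bitrate budget: 3636.4 Mb / 780 s = 4.662 Mbps.
Audio total: 512 + 96 + 344 = 952 kbps = 0.952 Mbps.
Video: 4.662 − 0.952 = 3.710 Mbps.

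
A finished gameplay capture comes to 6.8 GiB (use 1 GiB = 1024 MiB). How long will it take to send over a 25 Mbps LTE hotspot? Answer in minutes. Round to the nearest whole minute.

File: 6.8 GiB = 58411.6 Mb.
At 25 Mbps: 58411.6 / 25 = 2336.5 s ≈ 38.9 minutes.

39 minutes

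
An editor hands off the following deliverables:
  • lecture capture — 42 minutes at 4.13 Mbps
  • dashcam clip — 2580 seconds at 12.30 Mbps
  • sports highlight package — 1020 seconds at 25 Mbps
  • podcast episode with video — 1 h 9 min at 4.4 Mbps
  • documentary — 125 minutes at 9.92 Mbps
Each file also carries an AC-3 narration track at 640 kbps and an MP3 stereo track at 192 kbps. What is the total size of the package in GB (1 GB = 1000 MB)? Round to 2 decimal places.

Audio total: 640 + 192 = 832 kbps = 0.832 Mbps.
lecture capture: 4.962 Mbps × 2520 s = 12504.2 Mb
dashcam clip: 13.132 Mbps × 2580 s = 33880.6 Mb
sports highlight package: 25.832 Mbps × 1020 s = 26348.6 Mb
podcast episode with video: 5.232 Mbps × 4140 s = 21660.5 Mb
documentary: 10.752 Mbps × 7500 s = 80640.0 Mb
Total: 175033.9 Mb = 21879.2 MB.
= 21.88 GB.

21.88 GB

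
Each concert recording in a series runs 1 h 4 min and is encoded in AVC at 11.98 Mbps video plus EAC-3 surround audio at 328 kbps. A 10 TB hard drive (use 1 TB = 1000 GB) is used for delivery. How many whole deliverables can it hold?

1692

1 h 4 min = 64 min = 3840 s
Audio: 328 kbps = 0.328 Mbps.
Total bitrate: 12.308 Mbps.
Per item: 12.308 Mbps × 3840 s = 47,263 Mb = 5,908 MB.
Capacity: 10 TB = 80,000,000 Mb; 1692.67 items → 1692 complete.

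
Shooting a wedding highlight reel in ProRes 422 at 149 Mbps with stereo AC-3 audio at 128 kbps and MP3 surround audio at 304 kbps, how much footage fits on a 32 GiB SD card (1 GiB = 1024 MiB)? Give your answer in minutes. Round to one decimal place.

30.7 minutes

Audio total: 128 + 304 = 432 kbps = 0.432 Mbps.
Total bitrate: 149 + 0.432 = 149.432 Mbps.
Capacity: 32 GiB = 274,878 Mb.
Recording time: 274,878 / 149.432 = 1,839 s ≈ 30.7 minutes.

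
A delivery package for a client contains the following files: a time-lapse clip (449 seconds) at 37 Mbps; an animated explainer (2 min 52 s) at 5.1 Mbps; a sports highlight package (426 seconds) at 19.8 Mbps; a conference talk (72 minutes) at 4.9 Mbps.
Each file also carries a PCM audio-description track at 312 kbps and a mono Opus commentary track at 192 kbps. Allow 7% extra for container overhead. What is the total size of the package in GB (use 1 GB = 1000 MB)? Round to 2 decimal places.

Audio total: 312 + 192 = 504 kbps = 0.504 Mbps.
time-lapse clip: 37.504 Mbps × 449 s × 1.07 = 18018.0 Mb
animated explainer: 5.604 Mbps × 172 s × 1.07 = 1031.4 Mb
sports highlight package: 20.304 Mbps × 426 s × 1.07 = 9255.0 Mb
conference talk: 5.404 Mbps × 4320 s × 1.07 = 24979.4 Mb
Total: 53283.8 Mb = 6660.5 MB.
= 6.660 GB.

6.66 GB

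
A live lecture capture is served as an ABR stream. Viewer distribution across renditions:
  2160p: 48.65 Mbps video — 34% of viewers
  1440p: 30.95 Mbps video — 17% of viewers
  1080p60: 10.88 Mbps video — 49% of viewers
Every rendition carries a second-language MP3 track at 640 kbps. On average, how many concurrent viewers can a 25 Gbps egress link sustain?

Audio: 640 kbps = 0.640 Mbps.
Average per-viewer bitrate: 0.34×49.290 + 0.17×31.590 + 0.49×11.520 = 27.774 Mbps.
25 Gbps = 25,000 Mbps; 25,000 / 27.774 = 900.13 → 900.

900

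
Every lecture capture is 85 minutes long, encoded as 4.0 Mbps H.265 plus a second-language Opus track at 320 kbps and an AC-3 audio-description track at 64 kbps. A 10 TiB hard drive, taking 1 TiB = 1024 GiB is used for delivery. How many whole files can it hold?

85 min = 5100 s
Audio total: 320 + 64 = 384 kbps = 0.384 Mbps.
Total bitrate: 4.384 Mbps.
Per item: 4.384 Mbps × 5100 s = 22,358 Mb = 2,795 MB.
Capacity: 10 TiB = 87,960,930 Mb; 3934.13 items → 3934 complete.

3934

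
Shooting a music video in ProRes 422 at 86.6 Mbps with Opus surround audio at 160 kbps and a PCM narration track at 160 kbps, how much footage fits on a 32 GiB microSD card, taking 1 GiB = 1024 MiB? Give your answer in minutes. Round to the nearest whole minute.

53 minutes

Audio total: 160 + 160 = 320 kbps = 0.320 Mbps.
Total bitrate: 86.6 + 0.320 = 86.920 Mbps.
Capacity: 32 GiB = 274,878 Mb.
Recording time: 274,878 / 86.920 = 3,162 s ≈ 52.7 minutes.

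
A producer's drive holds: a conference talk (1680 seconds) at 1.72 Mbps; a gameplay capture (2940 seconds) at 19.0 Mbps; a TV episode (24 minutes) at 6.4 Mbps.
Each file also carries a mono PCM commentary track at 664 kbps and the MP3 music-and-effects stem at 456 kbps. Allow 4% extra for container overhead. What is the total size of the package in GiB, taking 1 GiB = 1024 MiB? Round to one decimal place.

9.1 GiB

Audio total: 664 + 456 = 1120 kbps = 1.120 Mbps.
conference talk: 2.840 Mbps × 1680 s × 1.04 = 4962.0 Mb
gameplay capture: 20.120 Mbps × 2940 s × 1.04 = 61518.9 Mb
TV episode: 7.520 Mbps × 1440 s × 1.04 = 11262.0 Mb
Total: 77742.9 Mb = 9717.9 MB.
= 9.050 GiB.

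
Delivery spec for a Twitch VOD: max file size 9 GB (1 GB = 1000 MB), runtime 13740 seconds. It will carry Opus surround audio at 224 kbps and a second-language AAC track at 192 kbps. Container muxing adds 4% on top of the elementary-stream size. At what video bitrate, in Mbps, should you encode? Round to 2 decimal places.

4.62 Mbps

Budget: 9 GB = 72000.0 Mb.
Stream payload after overhead: 72000.0 / 1.04 = 69230.8 Mb.
Total bitrate budget: 69230.8 Mb / 13740 s = 5.039 Mbps.
Audio total: 224 + 192 = 416 kbps = 0.416 Mbps.
Video: 5.039 − 0.416 = 4.623 Mbps.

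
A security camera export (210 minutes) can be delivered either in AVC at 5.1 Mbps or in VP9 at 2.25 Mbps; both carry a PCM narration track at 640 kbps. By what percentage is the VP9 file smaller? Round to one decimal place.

210 min = 12600 s
Audio: 640 kbps = 0.640 Mbps.
AVC: 5.740 Mbps × 12600 s = 72324.0 Mb = 8.420 GiB.
VP9: 2.890 Mbps × 12600 s = 36414.0 Mb = 4.239 GiB.
Reduction: (1 − 4.239/8.420) × 100 = 49.65%.

49.7%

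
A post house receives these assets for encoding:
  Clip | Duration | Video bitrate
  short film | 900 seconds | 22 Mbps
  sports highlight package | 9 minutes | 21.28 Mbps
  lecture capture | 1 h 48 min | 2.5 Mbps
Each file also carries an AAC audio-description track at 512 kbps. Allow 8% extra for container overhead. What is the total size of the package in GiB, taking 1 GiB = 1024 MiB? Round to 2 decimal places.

6.48 GiB

Audio: 512 kbps = 0.512 Mbps.
short film: 22.512 Mbps × 900 s × 1.08 = 21881.7 Mb
sports highlight package: 21.792 Mbps × 540 s × 1.08 = 12709.1 Mb
lecture capture: 3.012 Mbps × 6480 s × 1.08 = 21079.2 Mb
Total: 55669.9 Mb = 6958.7 MB.
= 6.481 GiB.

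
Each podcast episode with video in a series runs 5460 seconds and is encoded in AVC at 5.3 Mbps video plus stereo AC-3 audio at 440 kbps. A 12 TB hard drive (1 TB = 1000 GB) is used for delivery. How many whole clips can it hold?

Audio: 440 kbps = 0.440 Mbps.
Total bitrate: 5.740 Mbps.
Per item: 5.740 Mbps × 5460 s = 31,340 Mb = 3,918 MB.
Capacity: 12 TB = 96,000,000 Mb; 3063.14 items → 3063 complete.

3063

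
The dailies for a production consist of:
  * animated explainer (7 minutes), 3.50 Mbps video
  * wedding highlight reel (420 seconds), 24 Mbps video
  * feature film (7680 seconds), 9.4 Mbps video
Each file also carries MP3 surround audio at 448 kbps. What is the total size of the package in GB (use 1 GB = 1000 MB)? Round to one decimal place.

10.9 GB

Audio: 448 kbps = 0.448 Mbps.
animated explainer: 3.948 Mbps × 420 s = 1658.2 Mb
wedding highlight reel: 24.448 Mbps × 420 s = 10268.2 Mb
feature film: 9.848 Mbps × 7680 s = 75632.6 Mb
Total: 87559.0 Mb = 10944.9 MB.
= 10.94 GB.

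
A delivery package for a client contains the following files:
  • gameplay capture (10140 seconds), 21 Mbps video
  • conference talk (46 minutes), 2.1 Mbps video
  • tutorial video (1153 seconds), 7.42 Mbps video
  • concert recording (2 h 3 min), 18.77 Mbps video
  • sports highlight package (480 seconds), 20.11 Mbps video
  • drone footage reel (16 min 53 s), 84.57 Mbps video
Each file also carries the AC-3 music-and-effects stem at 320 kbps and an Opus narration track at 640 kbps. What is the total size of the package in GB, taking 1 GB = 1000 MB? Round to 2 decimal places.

Audio total: 320 + 640 = 960 kbps = 0.960 Mbps.
gameplay capture: 21.960 Mbps × 10140 s = 222674.4 Mb
conference talk: 3.060 Mbps × 2760 s = 8445.6 Mb
tutorial video: 8.380 Mbps × 1153 s = 9662.1 Mb
concert recording: 19.730 Mbps × 7380 s = 145607.4 Mb
sports highlight package: 21.070 Mbps × 480 s = 10113.6 Mb
drone footage reel: 85.530 Mbps × 1013 s = 86641.9 Mb
Total: 483145.0 Mb = 60393.1 MB.
= 60.39 GB.

60.39 GB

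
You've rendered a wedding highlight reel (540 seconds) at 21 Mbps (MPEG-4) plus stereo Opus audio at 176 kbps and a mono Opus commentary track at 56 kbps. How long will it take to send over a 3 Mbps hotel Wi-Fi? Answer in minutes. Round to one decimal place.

63.7 minutes

Audio total: 176 + 56 = 232 kbps = 0.232 Mbps.
Total bitrate: 21.232 Mbps.
File: 21.232 Mbps × 540 s = 11465.3 Mb.
At 3 Mbps: 11465.3 / 3 = 3821.8 s ≈ 63.7 minutes.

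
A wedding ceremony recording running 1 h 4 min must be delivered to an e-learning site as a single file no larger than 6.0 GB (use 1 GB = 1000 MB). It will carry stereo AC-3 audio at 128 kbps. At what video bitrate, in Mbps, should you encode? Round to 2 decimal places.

Budget: 6.0 GB = 48000.0 Mb.
1 h 4 min = 64 min = 3840 s
Total bitrate budget: 48000.0 Mb / 3840 s = 12.500 Mbps.
Audio: 128 kbps = 0.128 Mbps.
Video: 12.500 − 0.128 = 12.372 Mbps.

12.37 Mbps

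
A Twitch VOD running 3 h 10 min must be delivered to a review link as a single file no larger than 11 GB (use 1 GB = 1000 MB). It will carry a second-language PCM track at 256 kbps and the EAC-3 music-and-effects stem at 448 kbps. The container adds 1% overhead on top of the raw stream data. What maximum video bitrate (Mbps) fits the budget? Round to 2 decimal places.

Budget: 11 GB = 88000.0 Mb.
Stream payload after overhead: 88000.0 / 1.01 = 87128.7 Mb.
3 h 10 min = 190 min = 11400 s
Total bitrate budget: 87128.7 Mb / 11400 s = 7.643 Mbps.
Audio total: 256 + 448 = 704 kbps = 0.704 Mbps.
Video: 7.643 − 0.704 = 6.939 Mbps.

6.94 Mbps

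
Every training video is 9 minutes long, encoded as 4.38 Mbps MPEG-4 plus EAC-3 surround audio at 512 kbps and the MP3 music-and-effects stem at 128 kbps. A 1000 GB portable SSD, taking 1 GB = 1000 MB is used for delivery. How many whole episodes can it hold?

2951

9 min = 540 s
Audio total: 512 + 128 = 640 kbps = 0.640 Mbps.
Total bitrate: 5.020 Mbps.
Per item: 5.020 Mbps × 540 s = 2,711 Mb = 338.9 MB.
Capacity: 1000 GB = 8,000,000 Mb; 2951.16 items → 2951 complete.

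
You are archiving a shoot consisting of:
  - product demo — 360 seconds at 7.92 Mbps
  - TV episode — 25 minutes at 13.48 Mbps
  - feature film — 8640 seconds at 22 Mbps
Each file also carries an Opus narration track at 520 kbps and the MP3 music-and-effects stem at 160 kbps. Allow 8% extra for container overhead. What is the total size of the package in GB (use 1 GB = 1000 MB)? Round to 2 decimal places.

Audio total: 520 + 160 = 680 kbps = 0.680 Mbps.
product demo: 8.600 Mbps × 360 s × 1.08 = 3343.7 Mb
TV episode: 14.160 Mbps × 1500 s × 1.08 = 22939.2 Mb
feature film: 22.680 Mbps × 8640 s × 1.08 = 211631.6 Mb
Total: 237914.5 Mb = 29739.3 MB.
= 29.74 GB.

29.74 GB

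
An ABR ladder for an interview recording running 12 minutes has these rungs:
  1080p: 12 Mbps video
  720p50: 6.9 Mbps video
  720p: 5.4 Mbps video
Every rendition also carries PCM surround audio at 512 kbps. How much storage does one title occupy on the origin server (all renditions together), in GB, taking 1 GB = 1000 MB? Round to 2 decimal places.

12 min = 720 s
Audio: 512 kbps = 0.512 Mbps.
Sum of rendition bitrates: (12+0.512) + (6.9+0.512) + (5.4+0.512) = 25.836 Mbps.
× 720 s = 18,602 Mb = 2,325 MB = 2.325 GB.

2.33 GB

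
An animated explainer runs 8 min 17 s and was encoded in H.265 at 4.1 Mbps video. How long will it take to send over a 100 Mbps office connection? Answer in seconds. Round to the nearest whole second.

8 min 17 s = 497 s
File: 4.100 Mbps × 497 s = 2037.7 Mb.
At 100 Mbps: 2037.7 / 100 = 20.4 s ≈ 20.4 seconds.

20 seconds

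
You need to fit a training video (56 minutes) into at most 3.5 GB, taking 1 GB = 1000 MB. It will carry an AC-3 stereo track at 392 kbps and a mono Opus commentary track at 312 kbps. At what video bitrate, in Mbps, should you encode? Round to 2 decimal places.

7.63 Mbps

Budget: 3.5 GB = 28000.0 Mb.
56 min = 3360 s
Total bitrate budget: 28000.0 Mb / 3360 s = 8.333 Mbps.
Audio total: 392 + 312 = 704 kbps = 0.704 Mbps.
Video: 8.333 − 0.704 = 7.629 Mbps.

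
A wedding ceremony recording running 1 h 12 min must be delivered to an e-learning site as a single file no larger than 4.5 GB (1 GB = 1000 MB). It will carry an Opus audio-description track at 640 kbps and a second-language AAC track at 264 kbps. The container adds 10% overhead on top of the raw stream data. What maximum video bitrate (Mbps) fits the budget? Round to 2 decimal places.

6.67 Mbps

Budget: 4.5 GB = 36000.0 Mb.
Stream payload after overhead: 36000.0 / 1.10 = 32727.3 Mb.
1 h 12 min = 72 min = 4320 s
Total bitrate budget: 32727.3 Mb / 4320 s = 7.576 Mbps.
Audio total: 640 + 264 = 904 kbps = 0.904 Mbps.
Video: 7.576 − 0.904 = 6.672 Mbps.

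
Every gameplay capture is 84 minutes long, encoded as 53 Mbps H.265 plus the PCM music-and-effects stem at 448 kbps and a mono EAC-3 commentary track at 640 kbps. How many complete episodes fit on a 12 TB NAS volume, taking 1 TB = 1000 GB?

84 min = 5040 s
Audio total: 448 + 640 = 1088 kbps = 1.088 Mbps.
Total bitrate: 54.088 Mbps.
Per item: 54.088 Mbps × 5040 s = 272,604 Mb = 34,075 MB.
Capacity: 12 TB = 96,000,000 Mb; 352.16 items → 352 complete.

352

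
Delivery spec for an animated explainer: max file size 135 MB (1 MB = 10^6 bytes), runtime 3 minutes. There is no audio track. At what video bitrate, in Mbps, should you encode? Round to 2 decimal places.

6.00 Mbps

Budget: 135 MB = 1080.0 Mb.
3 min = 180 s
Total bitrate budget: 1080.0 Mb / 180 s = 6.000 Mbps.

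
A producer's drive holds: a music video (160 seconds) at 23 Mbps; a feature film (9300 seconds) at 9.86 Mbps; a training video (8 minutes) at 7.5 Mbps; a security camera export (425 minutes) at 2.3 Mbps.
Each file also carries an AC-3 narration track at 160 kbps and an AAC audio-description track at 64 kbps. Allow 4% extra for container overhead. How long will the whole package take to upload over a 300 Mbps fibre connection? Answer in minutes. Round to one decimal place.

9.6 minutes

Audio total: 160 + 64 = 224 kbps = 0.224 Mbps.
music video: 23.224 Mbps × 160 s × 1.04 = 3864.5 Mb
feature film: 10.084 Mbps × 9300 s × 1.04 = 97532.4 Mb
training video: 7.724 Mbps × 480 s × 1.04 = 3855.8 Mb
security camera export: 2.524 Mbps × 25500 s × 1.04 = 66936.5 Mb
Total: 172189.2 Mb = 21523.7 MB.
At 300 Mbps: 172189.2 / 300 = 574 s ≈ 9.57 minutes.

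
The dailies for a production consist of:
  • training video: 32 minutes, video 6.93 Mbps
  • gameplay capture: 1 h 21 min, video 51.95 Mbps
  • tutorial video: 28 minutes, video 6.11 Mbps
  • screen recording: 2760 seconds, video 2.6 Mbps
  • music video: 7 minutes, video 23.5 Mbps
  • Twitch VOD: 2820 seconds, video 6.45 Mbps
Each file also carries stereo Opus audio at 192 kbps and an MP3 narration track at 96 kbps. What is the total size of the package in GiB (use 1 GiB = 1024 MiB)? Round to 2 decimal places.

36.72 GiB

Audio total: 192 + 96 = 288 kbps = 0.288 Mbps.
training video: 7.218 Mbps × 1920 s = 13858.6 Mb
gameplay capture: 52.238 Mbps × 4860 s = 253876.7 Mb
tutorial video: 6.398 Mbps × 1680 s = 10748.6 Mb
screen recording: 2.888 Mbps × 2760 s = 7970.9 Mb
music video: 23.788 Mbps × 420 s = 9991.0 Mb
Twitch VOD: 6.738 Mbps × 2820 s = 19001.2 Mb
Total: 315446.9 Mb = 39430.9 MB.
= 36.72 GiB.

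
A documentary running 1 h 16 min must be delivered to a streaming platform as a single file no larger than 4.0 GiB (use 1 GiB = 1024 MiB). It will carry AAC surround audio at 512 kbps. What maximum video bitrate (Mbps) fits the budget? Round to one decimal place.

7.0 Mbps

Budget: 4.0 GiB = 34359.7 Mb.
1 h 16 min = 76 min = 4560 s
Total bitrate budget: 34359.7 Mb / 4560 s = 7.535 Mbps.
Audio: 512 kbps = 0.512 Mbps.
Video: 7.535 − 0.512 = 7.023 Mbps.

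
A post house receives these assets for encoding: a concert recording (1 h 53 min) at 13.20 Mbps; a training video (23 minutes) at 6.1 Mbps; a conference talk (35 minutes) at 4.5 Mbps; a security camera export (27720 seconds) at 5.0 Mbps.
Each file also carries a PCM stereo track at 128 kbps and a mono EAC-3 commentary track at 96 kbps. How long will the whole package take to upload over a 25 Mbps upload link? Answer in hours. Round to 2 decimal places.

Audio total: 128 + 96 = 224 kbps = 0.224 Mbps.
concert recording: 13.424 Mbps × 6780 s = 91014.7 Mb
training video: 6.324 Mbps × 1380 s = 8727.1 Mb
conference talk: 4.724 Mbps × 2100 s = 9920.4 Mb
security camera export: 5.224 Mbps × 27720 s = 144809.3 Mb
Total: 254471.5 Mb = 31808.9 MB.
At 25 Mbps: 254471.5 / 25 = 10179 s ≈ 2.83 hours.

2.83 hours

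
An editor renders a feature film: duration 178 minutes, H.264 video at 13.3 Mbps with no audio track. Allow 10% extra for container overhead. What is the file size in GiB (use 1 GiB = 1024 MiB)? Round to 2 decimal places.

18.19 GiB

178 min = 10680 s
Total bitrate: 13.3 Mbps.
Stream data: 13.300 Mbps × 10680 s = 142044.0 Mb.
With 10% container overhead: ×1.10.
156,248 Mb = 19,531,050,000 bytes ÷ 1,073,741,824 = 18.19 GiB.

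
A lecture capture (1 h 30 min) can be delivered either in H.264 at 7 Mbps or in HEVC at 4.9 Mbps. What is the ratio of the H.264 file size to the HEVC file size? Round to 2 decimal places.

1 h 30 min = 90 min = 5400 s
H.264: 7.000 Mbps × 5400 s = 37800.0 Mb = 4.400 GiB.
HEVC: 4.900 Mbps × 5400 s = 26460.0 Mb = 3.080 GiB.
Ratio: 4.400 / 3.080 = 1.429.

1.43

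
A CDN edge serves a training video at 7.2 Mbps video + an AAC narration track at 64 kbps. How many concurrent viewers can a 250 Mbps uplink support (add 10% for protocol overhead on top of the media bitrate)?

Audio: 64 kbps = 0.064 Mbps.
Per-viewer media rate: 7.264 Mbps.
On the wire with 10% overhead: 7.990 Mbps.
250 Mbps = 250.0 Mbps; 250.0 / 7.990 = 31.29 → 31 viewers.

31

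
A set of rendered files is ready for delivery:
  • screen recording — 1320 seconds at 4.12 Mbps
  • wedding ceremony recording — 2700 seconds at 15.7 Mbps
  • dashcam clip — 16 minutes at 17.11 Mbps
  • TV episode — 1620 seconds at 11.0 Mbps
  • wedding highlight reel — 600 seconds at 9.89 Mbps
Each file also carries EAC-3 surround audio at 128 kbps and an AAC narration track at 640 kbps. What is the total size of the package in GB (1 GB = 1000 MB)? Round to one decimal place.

11.7 GB

Audio total: 128 + 640 = 768 kbps = 0.768 Mbps.
screen recording: 4.888 Mbps × 1320 s = 6452.2 Mb
wedding ceremony recording: 16.468 Mbps × 2700 s = 44463.6 Mb
dashcam clip: 17.878 Mbps × 960 s = 17162.9 Mb
TV episode: 11.768 Mbps × 1620 s = 19064.2 Mb
wedding highlight reel: 10.658 Mbps × 600 s = 6394.8 Mb
Total: 93537.6 Mb = 11692.2 MB.
= 11.69 GB.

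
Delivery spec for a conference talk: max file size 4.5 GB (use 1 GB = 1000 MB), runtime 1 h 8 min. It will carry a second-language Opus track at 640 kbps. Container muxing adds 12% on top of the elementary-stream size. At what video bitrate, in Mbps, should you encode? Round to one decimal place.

Budget: 4.5 GB = 36000.0 Mb.
Stream payload after overhead: 36000.0 / 1.12 = 32142.9 Mb.
1 h 8 min = 68 min = 4080 s
Total bitrate budget: 32142.9 Mb / 4080 s = 7.878 Mbps.
Audio: 640 kbps = 0.640 Mbps.
Video: 7.878 − 0.640 = 7.238 Mbps.

7.2 Mbps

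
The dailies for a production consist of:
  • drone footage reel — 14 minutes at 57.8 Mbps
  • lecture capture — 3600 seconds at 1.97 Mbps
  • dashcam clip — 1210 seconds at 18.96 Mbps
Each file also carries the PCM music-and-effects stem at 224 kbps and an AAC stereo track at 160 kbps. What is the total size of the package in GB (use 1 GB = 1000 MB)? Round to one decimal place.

Audio total: 224 + 160 = 384 kbps = 0.384 Mbps.
drone footage reel: 58.184 Mbps × 840 s = 48874.6 Mb
lecture capture: 2.354 Mbps × 3600 s = 8474.4 Mb
dashcam clip: 19.344 Mbps × 1210 s = 23406.2 Mb
Total: 80755.2 Mb = 10094.4 MB.
= 10.09 GB.

10.1 GB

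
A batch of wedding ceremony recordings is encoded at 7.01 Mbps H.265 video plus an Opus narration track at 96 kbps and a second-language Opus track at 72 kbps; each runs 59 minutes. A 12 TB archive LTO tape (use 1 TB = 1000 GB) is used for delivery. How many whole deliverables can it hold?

3778

59 min = 3540 s
Audio total: 96 + 72 = 168 kbps = 0.168 Mbps.
Total bitrate: 7.178 Mbps.
Per item: 7.178 Mbps × 3540 s = 25,410 Mb = 3,176 MB.
Capacity: 12 TB = 96,000,000 Mb; 3778.02 items → 3778 complete.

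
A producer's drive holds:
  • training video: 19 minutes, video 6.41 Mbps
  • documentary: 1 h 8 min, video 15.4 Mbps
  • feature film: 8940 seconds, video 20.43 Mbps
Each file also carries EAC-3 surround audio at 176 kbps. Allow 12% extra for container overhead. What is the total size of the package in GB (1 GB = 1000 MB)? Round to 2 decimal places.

Audio: 176 kbps = 0.176 Mbps.
training video: 6.586 Mbps × 1140 s × 1.12 = 8409.0 Mb
documentary: 15.576 Mbps × 4080 s × 1.12 = 71176.1 Mb
feature film: 20.606 Mbps × 8940 s × 1.12 = 206323.8 Mb
Total: 285908.9 Mb = 35738.6 MB.
= 35.74 GB.

35.74 GB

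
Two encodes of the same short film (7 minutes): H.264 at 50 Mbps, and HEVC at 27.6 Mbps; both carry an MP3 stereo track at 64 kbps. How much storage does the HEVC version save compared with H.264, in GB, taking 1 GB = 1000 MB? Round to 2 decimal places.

7 min = 420 s
Audio: 64 kbps = 0.064 Mbps.
H.264: 50.064 Mbps × 420 s = 21026.9 Mb = 2.628 GB.
HEVC: 27.664 Mbps × 420 s = 11618.9 Mb = 1.452 GB.
Saving: 2.628 − 1.452 = 1.176 GB.

1.18 GB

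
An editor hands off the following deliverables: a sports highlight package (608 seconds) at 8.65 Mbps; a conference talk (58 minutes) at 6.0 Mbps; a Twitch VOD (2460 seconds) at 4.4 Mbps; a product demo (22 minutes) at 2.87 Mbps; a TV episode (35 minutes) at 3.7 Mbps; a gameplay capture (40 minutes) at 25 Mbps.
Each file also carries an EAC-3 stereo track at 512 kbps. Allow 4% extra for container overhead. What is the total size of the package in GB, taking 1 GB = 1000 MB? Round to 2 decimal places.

Audio: 512 kbps = 0.512 Mbps.
sports highlight package: 9.162 Mbps × 608 s × 1.04 = 5793.3 Mb
conference talk: 6.512 Mbps × 3480 s × 1.04 = 23568.2 Mb
Twitch VOD: 4.912 Mbps × 2460 s × 1.04 = 12566.9 Mb
product demo: 3.382 Mbps × 1320 s × 1.04 = 4642.8 Mb
TV episode: 4.212 Mbps × 2100 s × 1.04 = 9199.0 Mb
gameplay capture: 25.512 Mbps × 2400 s × 1.04 = 63678.0 Mb
Total: 119448.2 Mb = 14931.0 MB.
= 14.93 GB.

14.93 GB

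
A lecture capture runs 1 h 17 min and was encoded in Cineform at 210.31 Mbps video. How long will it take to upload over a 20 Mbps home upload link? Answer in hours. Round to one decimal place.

1 h 17 min = 77 min = 4620 s
File: 210.310 Mbps × 4620 s = 971632.2 Mb.
At 20 Mbps: 971632.2 / 20 = 48581.6 s ≈ 13.5 hours.

13.5 hours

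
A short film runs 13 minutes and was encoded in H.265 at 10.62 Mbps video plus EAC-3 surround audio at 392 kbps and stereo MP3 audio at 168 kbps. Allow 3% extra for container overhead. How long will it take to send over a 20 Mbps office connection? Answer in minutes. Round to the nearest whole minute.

7 minutes

13 min = 780 s
Audio total: 392 + 168 = 560 kbps = 0.560 Mbps.
Total bitrate: 11.180 Mbps.
File: 11.180 Mbps × 780 s = 8720.4 Mb.
With 3% container overhead: ×1.03. → 8982.0 Mb.
At 20 Mbps: 8982.0 / 20 = 449.1 s ≈ 7.49 minutes.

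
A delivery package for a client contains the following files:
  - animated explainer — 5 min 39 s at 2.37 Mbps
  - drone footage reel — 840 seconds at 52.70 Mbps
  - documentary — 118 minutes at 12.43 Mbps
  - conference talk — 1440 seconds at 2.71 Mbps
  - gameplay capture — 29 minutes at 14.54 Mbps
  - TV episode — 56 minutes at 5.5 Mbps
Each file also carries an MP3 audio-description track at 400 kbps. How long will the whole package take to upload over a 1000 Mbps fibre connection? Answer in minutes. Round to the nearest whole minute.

3 minutes

Audio: 400 kbps = 0.400 Mbps.
animated explainer: 2.770 Mbps × 339 s = 939.0 Mb
drone footage reel: 53.100 Mbps × 840 s = 44604.0 Mb
documentary: 12.830 Mbps × 7080 s = 90836.4 Mb
conference talk: 3.110 Mbps × 1440 s = 4478.4 Mb
gameplay capture: 14.940 Mbps × 1740 s = 25995.6 Mb
TV episode: 5.900 Mbps × 3360 s = 19824.0 Mb
Total: 186677.4 Mb = 23334.7 MB.
At 1000 Mbps: 186677.4 / 1000 = 187 s ≈ 3.11 minutes.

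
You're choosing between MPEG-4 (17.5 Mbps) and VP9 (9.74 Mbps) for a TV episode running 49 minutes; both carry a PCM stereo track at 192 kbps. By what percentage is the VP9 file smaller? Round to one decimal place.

43.9%

49 min = 2940 s
Audio: 192 kbps = 0.192 Mbps.
MPEG-4: 17.692 Mbps × 2940 s = 52014.5 Mb = 6.055 GiB.
VP9: 9.932 Mbps × 2940 s = 29200.1 Mb = 3.399 GiB.
Reduction: (1 − 3.399/6.055) × 100 = 43.86%.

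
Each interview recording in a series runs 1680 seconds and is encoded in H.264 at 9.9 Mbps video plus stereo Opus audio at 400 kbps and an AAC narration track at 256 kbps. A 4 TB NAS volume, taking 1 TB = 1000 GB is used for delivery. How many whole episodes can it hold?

1804

Audio total: 400 + 256 = 656 kbps = 0.656 Mbps.
Total bitrate: 10.556 Mbps.
Per item: 10.556 Mbps × 1680 s = 17,734 Mb = 2,217 MB.
Capacity: 4 TB = 32,000,000 Mb; 1804.44 items → 1804 complete.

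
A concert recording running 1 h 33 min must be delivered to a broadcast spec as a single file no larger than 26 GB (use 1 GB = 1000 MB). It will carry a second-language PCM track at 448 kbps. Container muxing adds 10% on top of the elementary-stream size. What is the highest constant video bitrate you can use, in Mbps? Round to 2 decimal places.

Budget: 26 GB = 208000.0 Mb.
Stream payload after overhead: 208000.0 / 1.10 = 189090.9 Mb.
1 h 33 min = 93 min = 5580 s
Total bitrate budget: 189090.9 Mb / 5580 s = 33.887 Mbps.
Audio: 448 kbps = 0.448 Mbps.
Video: 33.887 − 0.448 = 33.439 Mbps.

33.44 Mbps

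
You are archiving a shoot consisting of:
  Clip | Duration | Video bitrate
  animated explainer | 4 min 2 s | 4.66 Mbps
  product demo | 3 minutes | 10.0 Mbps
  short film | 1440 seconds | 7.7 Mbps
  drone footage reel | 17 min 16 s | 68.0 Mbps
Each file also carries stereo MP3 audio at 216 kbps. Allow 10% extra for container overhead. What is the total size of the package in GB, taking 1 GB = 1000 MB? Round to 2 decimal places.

Audio: 216 kbps = 0.216 Mbps.
animated explainer: 4.876 Mbps × 242 s × 1.10 = 1298.0 Mb
product demo: 10.216 Mbps × 180 s × 1.10 = 2022.8 Mb
short film: 7.916 Mbps × 1440 s × 1.10 = 12538.9 Mb
drone footage reel: 68.216 Mbps × 1036 s × 1.10 = 77739.0 Mb
Total: 93598.7 Mb = 11699.8 MB.
= 11.70 GB.

11.70 GB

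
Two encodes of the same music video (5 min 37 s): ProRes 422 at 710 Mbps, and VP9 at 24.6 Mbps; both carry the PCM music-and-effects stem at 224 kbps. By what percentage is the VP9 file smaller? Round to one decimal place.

96.5%

5 min 37 s = 337 s
Audio: 224 kbps = 0.224 Mbps.
ProRes 422: 710.224 Mbps × 337 s = 239345.5 Mb = 27.863 GiB.
VP9: 24.824 Mbps × 337 s = 8365.7 Mb = 0.974 GiB.
Reduction: (1 − 0.974/27.863) × 100 = 96.50%.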